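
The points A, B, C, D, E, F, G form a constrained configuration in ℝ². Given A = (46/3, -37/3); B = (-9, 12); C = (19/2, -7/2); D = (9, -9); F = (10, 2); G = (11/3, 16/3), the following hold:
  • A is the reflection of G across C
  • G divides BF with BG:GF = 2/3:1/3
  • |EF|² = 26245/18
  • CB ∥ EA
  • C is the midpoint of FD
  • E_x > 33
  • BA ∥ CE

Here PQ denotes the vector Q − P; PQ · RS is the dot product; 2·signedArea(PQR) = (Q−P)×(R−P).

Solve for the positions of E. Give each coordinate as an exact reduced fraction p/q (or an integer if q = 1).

E = (203/6, -167/6)

1. E_x = 203/6  [CB ∥ EA ∩ BA ∥ CE]
2. E_y = -167/6  [CB ∥ EA ∩ BA ∥ CE]
   → E = (203/6, -167/6)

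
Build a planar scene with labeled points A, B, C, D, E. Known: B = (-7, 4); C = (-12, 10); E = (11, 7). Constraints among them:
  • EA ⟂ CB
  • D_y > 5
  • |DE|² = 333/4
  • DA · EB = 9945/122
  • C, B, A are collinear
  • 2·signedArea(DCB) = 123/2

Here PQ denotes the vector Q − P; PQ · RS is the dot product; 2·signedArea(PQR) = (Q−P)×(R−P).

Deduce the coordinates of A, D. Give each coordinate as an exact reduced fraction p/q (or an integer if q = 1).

1. A_x = -67/61  [C, B, A are collinear ∩ EA ⟂ CB]
2. A_y = -188/61  [C, B, A are collinear ∩ EA ⟂ CB]
   → A = (-67/61, -188/61)
3. D_x = 2  [2·signedArea(DCB) = 123/2 ∩ DA · EB = 9945/122]
4. D_y = 11/2  [2·signedArea(DCB) = 123/2 ∩ DA · EB = 9945/122]
   → D = (2, 11/2)

A = (-67/61, -188/61)
D = (2, 11/2)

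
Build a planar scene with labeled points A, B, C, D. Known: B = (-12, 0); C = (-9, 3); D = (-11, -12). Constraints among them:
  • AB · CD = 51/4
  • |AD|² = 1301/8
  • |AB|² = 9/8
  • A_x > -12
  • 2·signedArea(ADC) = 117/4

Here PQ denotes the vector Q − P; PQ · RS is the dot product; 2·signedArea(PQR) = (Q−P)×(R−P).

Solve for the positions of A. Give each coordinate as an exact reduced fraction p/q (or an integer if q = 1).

1. A_x = -45/4  [AB · CD = 51/4 ∩ 2·signedArea(ADC) = 117/4]
2. A_y = 3/4  [AB · CD = 51/4 ∩ 2·signedArea(ADC) = 117/4]
   → A = (-45/4, 3/4)

A = (-45/4, 3/4)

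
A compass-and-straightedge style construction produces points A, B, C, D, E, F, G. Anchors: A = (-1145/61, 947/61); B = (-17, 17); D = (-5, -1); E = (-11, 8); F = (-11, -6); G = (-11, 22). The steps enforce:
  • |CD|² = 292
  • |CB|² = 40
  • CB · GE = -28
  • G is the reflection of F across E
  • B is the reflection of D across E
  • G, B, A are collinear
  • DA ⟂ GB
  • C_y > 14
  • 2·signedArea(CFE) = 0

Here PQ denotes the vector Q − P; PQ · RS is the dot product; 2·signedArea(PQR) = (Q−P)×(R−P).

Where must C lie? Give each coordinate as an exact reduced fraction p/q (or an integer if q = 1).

C = (-11, 15)

1. C_x = -11  [2·signedArea(CFE) = 0 ∩ CB · GE = -28]
2. C_y = 15  [2·signedArea(CFE) = 0 ∩ CB · GE = -28]
   → C = (-11, 15)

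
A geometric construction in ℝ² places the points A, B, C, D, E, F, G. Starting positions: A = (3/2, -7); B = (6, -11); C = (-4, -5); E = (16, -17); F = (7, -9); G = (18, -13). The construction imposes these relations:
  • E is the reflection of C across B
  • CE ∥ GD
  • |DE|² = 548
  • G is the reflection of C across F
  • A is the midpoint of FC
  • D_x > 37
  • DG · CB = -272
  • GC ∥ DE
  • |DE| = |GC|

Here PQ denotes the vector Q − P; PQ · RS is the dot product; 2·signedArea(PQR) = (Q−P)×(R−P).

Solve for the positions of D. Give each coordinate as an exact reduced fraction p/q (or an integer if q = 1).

D = (38, -25)

1. D_x = 38  [GC ∥ DE ∩ CE ∥ GD]
2. D_y = -25  [GC ∥ DE ∩ CE ∥ GD]
   → D = (38, -25)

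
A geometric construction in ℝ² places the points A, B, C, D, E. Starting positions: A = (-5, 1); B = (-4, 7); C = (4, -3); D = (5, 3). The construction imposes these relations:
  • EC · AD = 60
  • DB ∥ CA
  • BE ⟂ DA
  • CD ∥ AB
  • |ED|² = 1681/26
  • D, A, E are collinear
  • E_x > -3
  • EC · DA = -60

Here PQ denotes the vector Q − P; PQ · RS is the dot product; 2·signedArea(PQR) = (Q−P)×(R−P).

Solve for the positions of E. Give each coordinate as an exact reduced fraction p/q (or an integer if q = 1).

1. E_x = -75/26  [D, A, E are collinear ∩ BE ⟂ DA]
2. E_y = 37/26  [D, A, E are collinear ∩ BE ⟂ DA]
   → E = (-75/26, 37/26)

E = (-75/26, 37/26)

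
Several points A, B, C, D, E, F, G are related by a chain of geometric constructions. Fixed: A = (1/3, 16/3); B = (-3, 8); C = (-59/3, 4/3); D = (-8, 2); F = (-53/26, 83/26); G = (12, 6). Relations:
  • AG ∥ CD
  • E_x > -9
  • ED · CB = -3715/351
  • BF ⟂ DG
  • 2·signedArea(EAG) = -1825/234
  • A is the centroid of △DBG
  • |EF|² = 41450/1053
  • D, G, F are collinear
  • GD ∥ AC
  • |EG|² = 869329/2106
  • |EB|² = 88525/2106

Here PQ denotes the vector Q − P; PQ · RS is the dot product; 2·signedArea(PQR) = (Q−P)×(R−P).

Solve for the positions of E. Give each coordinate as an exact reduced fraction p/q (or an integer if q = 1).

E = (-1927/234, 977/234)

1. E_x = -1927/234  [ED · CB = -3715/351 ∩ 2·signedArea(EAG) = -1825/234]
2. E_y = 977/234  [ED · CB = -3715/351 ∩ 2·signedArea(EAG) = -1825/234]
   → E = (-1927/234, 977/234)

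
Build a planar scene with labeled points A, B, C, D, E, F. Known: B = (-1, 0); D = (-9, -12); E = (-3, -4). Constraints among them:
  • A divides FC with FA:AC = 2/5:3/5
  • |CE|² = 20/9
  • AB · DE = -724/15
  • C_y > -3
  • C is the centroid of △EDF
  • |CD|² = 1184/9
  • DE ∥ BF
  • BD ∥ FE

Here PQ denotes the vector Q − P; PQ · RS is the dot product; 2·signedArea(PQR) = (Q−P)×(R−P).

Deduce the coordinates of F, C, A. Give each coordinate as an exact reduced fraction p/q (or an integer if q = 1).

A = (31/15, 56/15)
C = (-7/3, -8/3)
F = (5, 8)

1. F_x = 5  [BD ∥ FE ∩ DE ∥ BF]
2. F_y = 8  [BD ∥ FE ∩ DE ∥ BF]
   → F = (5, 8)
3. C_x = -7/3  [C is the centroid of △EDF]
4. C_y = -8/3  [C is the centroid of △EDF]
   → C = (-7/3, -8/3)
5. A_x = 31/15  [A divides FC with FA:AC = 2/5:3/5]
6. A_y = 56/15  [A divides FC with FA:AC = 2/5:3/5]
   → A = (31/15, 56/15)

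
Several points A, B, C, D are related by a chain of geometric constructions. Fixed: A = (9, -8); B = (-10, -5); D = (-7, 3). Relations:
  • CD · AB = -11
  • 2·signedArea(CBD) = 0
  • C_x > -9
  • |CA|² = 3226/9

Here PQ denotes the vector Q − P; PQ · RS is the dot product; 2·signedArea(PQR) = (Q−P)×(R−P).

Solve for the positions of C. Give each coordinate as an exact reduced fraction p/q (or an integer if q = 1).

1. C_x = -8  [2·signedArea(CBD) = 0 ∩ CD · AB = -11]
2. C_y = 1/3  [2·signedArea(CBD) = 0 ∩ CD · AB = -11]
   → C = (-8, 1/3)

C = (-8, 1/3)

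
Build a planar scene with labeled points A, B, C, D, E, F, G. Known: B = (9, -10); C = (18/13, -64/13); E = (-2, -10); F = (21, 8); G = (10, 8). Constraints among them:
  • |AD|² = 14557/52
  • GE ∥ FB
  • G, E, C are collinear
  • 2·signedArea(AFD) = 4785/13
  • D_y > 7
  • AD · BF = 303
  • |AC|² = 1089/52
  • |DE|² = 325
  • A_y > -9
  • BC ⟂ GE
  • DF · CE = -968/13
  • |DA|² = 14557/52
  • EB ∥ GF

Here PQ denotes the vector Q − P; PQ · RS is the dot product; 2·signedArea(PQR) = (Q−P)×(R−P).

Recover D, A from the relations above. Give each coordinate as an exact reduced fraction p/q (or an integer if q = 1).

1. D_x = -1  [line 44/13·x + 66/13·y + -484/13 = 0 ∩ |DE|² = 325]
2. D_y = 8  [line 44/13·x + 66/13·y + -484/13 = 0 ∩ |DE|² = 325]
   → D = (-1, 8)
3. A_x = -15/13  [AD · BF = 303 ∩ 2·signedArea(AFD) = 4785/13]
4. A_y = -227/26  [AD · BF = 303 ∩ 2·signedArea(AFD) = 4785/13]
   → A = (-15/13, -227/26)

A = (-15/13, -227/26)
D = (-1, 8)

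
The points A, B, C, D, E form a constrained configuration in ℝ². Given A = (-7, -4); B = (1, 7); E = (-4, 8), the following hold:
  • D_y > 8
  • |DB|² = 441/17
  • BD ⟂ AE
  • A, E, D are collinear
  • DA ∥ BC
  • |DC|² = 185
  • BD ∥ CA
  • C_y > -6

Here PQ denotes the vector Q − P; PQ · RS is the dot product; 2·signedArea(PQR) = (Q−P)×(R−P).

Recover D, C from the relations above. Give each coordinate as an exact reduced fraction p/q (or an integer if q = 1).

1. D_x = -67/17  [A, E, D are collinear ∩ BD ⟂ AE]
2. D_y = 140/17  [A, E, D are collinear ∩ BD ⟂ AE]
   → D = (-67/17, 140/17)
3. C_x = -35/17  [BD ∥ CA ∩ DA ∥ BC]
4. C_y = -89/17  [BD ∥ CA ∩ DA ∥ BC]
   → C = (-35/17, -89/17)

C = (-35/17, -89/17)
D = (-67/17, 140/17)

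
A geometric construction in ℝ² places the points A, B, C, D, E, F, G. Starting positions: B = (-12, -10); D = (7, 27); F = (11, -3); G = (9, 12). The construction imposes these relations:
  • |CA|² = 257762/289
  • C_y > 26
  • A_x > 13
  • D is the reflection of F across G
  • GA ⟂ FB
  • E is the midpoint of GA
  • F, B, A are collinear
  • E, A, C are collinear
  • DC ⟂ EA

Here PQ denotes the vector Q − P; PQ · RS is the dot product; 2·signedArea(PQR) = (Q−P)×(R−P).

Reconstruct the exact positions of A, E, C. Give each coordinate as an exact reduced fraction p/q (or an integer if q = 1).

1. A_x = 7715/578  [F, B, A are collinear ∩ GA ⟂ FB]
2. A_y = -1321/578  [F, B, A are collinear ∩ GA ⟂ FB]
   → A = (7715/578, -1321/578)
3. E_x = 12917/1156  [E is the midpoint of GA]
4. E_y = 5615/1156  [E is the midpoint of GA]
   → E = (12917/1156, 5615/1156)
5. C_x = 2689/578  [E, A, C are collinear ∩ DC ⟂ EA]
6. C_y = 15193/578  [E, A, C are collinear ∩ DC ⟂ EA]
   → C = (2689/578, 15193/578)

A = (7715/578, -1321/578)
C = (2689/578, 15193/578)
E = (12917/1156, 5615/1156)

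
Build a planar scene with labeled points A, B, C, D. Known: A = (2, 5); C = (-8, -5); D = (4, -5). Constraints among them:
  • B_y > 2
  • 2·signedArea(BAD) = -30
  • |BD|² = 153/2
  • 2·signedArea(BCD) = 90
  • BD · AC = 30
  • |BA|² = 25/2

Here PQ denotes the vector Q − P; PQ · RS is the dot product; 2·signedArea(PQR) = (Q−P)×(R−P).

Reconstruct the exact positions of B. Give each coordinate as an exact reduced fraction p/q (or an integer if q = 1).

1. B_x = -1/2  [2·signedArea(BAD) = -30 ∩ 2·signedArea(BCD) = 90]
2. B_y = 5/2  [2·signedArea(BAD) = -30 ∩ 2·signedArea(BCD) = 90]
   → B = (-1/2, 5/2)

B = (-1/2, 5/2)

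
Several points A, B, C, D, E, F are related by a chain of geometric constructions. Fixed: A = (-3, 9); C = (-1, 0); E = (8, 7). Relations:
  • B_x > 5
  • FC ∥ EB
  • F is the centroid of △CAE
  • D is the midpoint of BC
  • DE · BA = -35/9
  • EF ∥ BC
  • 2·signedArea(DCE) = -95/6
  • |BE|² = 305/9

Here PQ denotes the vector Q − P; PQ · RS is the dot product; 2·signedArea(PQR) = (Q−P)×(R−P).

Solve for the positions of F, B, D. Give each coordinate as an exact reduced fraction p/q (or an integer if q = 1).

B = (17/3, 5/3)
D = (7/3, 5/6)
F = (4/3, 16/3)

1. F_x = 4/3  [F is the centroid of △CAE]
2. F_y = 16/3  [F is the centroid of △CAE]
   → F = (4/3, 16/3)
3. B_x = 17/3  [EF ∥ BC ∩ FC ∥ EB]
4. B_y = 5/3  [EF ∥ BC ∩ FC ∥ EB]
   → B = (17/3, 5/3)
5. D_x = 7/3  [D is the midpoint of BC]
6. D_y = 5/6  [D is the midpoint of BC]
   → D = (7/3, 5/6)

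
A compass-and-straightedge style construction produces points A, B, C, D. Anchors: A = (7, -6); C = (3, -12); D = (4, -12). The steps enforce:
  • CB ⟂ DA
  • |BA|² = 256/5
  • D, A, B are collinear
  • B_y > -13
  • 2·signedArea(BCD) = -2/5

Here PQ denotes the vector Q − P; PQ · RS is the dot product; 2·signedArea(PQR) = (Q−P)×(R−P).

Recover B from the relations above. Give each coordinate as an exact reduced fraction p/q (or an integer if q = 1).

B = (19/5, -62/5)

1. B_x = 19/5  [D, A, B are collinear ∩ CB ⟂ DA]
2. B_y = -62/5  [D, A, B are collinear ∩ CB ⟂ DA]
   → B = (19/5, -62/5)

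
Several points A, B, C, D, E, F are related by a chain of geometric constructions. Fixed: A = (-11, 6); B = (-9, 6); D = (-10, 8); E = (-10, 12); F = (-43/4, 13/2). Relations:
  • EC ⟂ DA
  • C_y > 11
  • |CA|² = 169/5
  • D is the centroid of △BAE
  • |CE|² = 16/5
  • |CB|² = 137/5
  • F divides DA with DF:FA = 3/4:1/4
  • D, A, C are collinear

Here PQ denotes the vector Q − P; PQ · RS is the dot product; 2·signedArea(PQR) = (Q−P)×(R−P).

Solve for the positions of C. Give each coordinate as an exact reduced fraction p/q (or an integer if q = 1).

C = (-42/5, 56/5)

1. C_x = -42/5  [D, A, C are collinear ∩ EC ⟂ DA]
2. C_y = 56/5  [D, A, C are collinear ∩ EC ⟂ DA]
   → C = (-42/5, 56/5)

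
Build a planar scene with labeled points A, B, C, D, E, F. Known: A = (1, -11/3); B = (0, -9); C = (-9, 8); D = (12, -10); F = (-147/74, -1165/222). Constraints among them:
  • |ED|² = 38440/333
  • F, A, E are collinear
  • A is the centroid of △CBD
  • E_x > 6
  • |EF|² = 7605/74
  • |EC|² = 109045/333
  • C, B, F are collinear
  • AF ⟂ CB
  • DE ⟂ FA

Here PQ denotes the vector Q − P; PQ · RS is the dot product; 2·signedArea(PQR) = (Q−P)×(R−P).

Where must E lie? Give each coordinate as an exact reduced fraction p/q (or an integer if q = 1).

E = (258/37, -56/111)

1. E_x = 258/37  [F, A, E are collinear ∩ DE ⟂ FA]
2. E_y = -56/111  [F, A, E are collinear ∩ DE ⟂ FA]
   → E = (258/37, -56/111)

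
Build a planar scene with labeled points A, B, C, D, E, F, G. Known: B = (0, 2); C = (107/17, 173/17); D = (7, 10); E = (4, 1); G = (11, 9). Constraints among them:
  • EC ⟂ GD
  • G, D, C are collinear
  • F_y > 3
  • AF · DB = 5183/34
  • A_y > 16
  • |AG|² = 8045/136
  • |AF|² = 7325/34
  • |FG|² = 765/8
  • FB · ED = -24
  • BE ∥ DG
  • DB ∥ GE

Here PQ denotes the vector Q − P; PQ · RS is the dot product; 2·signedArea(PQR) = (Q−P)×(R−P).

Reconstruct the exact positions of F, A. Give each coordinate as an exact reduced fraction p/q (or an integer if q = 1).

A = (669/68, 1129/68)
F = (11/4, 15/4)

1. F_x = 11/4  [line -3·x + -9·y + 42 = 0 ∩ |FG|² = 765/8]
2. F_y = 15/4  [line -3·x + -9·y + 42 = 0 ∩ |FG|² = 765/8]
   → F = (11/4, 15/4)
3. A_x = 669/68  [line 7·x + 8·y + -13715/68 = 0 ∩ |AF|² = 7325/34]
4. A_y = 1129/68  [line 7·x + 8·y + -13715/68 = 0 ∩ |AF|² = 7325/34]
   → A = (669/68, 1129/68)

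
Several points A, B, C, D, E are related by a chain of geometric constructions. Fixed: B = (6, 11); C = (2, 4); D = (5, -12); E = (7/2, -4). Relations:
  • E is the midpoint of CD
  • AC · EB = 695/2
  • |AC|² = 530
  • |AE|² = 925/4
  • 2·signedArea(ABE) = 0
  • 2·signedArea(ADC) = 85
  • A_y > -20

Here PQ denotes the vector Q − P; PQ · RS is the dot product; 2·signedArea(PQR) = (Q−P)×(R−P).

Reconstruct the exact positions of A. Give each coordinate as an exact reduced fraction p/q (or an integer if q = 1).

A = (1, -19)

1. A_x = 1  [2·signedArea(ABE) = 0 ∩ AC · EB = 695/2]
2. A_y = -19  [2·signedArea(ABE) = 0 ∩ AC · EB = 695/2]
   → A = (1, -19)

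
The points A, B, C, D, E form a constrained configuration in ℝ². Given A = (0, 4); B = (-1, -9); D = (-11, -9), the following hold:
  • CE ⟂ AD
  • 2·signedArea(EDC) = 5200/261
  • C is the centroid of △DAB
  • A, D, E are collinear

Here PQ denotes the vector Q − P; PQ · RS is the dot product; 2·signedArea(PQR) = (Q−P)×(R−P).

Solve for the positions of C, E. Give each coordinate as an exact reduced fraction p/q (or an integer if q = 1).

C = (-4, -14/3)
E = (-517/87, -263/87)

1. C_x = -4  [C is the centroid of △DAB]
2. C_y = -14/3  [C is the centroid of △DAB]
   → C = (-4, -14/3)
3. E_x = -517/87  [A, D, E are collinear ∩ CE ⟂ AD]
4. E_y = -263/87  [A, D, E are collinear ∩ CE ⟂ AD]
   → E = (-517/87, -263/87)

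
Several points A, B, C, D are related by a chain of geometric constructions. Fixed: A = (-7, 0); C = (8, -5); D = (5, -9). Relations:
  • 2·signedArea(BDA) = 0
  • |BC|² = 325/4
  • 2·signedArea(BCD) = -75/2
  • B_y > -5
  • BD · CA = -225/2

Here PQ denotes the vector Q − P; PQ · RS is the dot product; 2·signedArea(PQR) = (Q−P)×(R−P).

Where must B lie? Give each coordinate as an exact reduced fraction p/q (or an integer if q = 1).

B = (-1, -9/2)

1. B_x = -1  [2·signedArea(BDA) = 0 ∩ 2·signedArea(BCD) = -75/2]
2. B_y = -9/2  [2·signedArea(BDA) = 0 ∩ 2·signedArea(BCD) = -75/2]
   → B = (-1, -9/2)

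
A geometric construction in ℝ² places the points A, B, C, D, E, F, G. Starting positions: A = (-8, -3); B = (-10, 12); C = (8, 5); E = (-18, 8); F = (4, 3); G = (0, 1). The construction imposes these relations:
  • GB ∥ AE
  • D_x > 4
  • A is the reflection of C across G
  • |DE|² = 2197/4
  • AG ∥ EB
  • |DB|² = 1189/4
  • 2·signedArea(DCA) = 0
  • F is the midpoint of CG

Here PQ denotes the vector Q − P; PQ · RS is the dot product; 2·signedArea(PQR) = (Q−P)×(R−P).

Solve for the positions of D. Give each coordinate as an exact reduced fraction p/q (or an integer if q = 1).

D = (5, 7/2)

1. D_x = 5  [line 8·x + -16·y + 16 = 0 ∩ |DB|² = 1189/4]
2. D_y = 7/2  [line 8·x + -16·y + 16 = 0 ∩ |DB|² = 1189/4]
   → D = (5, 7/2)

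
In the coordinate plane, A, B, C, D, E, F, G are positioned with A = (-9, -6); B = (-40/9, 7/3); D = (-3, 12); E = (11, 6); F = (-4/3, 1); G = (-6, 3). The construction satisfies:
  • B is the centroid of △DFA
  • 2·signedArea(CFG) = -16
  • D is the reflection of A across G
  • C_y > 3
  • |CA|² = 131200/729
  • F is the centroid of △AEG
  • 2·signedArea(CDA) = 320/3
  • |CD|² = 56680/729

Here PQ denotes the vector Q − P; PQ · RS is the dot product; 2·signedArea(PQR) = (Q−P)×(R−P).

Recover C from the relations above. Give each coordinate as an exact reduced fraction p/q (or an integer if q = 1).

C = (5/27, 34/9)

1. C_x = 5/27  [2·signedArea(CFG) = -16 ∩ 2·signedArea(CDA) = 320/3]
2. C_y = 34/9  [2·signedArea(CFG) = -16 ∩ 2·signedArea(CDA) = 320/3]
   → C = (5/27, 34/9)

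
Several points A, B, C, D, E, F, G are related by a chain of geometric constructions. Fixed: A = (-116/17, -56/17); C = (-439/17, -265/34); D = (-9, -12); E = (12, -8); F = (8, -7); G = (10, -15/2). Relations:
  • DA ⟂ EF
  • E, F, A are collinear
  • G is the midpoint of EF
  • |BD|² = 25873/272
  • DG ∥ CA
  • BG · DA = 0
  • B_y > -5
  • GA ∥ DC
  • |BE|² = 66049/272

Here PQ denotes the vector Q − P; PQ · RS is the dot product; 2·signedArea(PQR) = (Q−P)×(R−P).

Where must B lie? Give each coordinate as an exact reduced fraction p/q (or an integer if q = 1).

B = (-53/17, -287/68)

1. B_x = -53/17  [line -37/17·x + -148/17·y + -740/17 = 0 ∩ |BE|² = 66049/272]
2. B_y = -287/68  [line -37/17·x + -148/17·y + -740/17 = 0 ∩ |BE|² = 66049/272]
   → B = (-53/17, -287/68)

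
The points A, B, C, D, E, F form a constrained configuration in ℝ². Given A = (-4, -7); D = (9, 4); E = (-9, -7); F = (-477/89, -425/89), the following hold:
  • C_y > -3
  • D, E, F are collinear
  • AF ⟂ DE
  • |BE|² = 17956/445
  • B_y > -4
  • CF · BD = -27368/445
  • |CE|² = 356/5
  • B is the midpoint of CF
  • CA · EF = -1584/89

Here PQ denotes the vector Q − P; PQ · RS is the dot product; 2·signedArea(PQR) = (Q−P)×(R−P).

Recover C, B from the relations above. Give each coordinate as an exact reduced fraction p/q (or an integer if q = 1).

1. C_x = -9/5  [line -324/89·x + -198/89·y + -1098/89 = 0 ∩ |CE|² = 356/5]
2. C_y = -13/5  [line -324/89·x + -198/89·y + -1098/89 = 0 ∩ |CE|² = 356/5]
   → C = (-9/5, -13/5)
3. B_x = -1593/445  [B is the midpoint of CF]
4. B_y = -1641/445  [B is the midpoint of CF]
   → B = (-1593/445, -1641/445)

B = (-1593/445, -1641/445)
C = (-9/5, -13/5)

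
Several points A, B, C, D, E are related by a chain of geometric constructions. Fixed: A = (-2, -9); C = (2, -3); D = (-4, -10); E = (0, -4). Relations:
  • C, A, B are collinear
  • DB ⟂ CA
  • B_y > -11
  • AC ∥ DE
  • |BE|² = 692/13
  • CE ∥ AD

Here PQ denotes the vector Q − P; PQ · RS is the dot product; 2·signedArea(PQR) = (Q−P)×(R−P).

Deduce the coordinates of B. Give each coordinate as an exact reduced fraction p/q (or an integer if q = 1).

B = (-40/13, -138/13)

1. B_x = -40/13  [C, A, B are collinear ∩ DB ⟂ CA]
2. B_y = -138/13  [C, A, B are collinear ∩ DB ⟂ CA]
   → B = (-40/13, -138/13)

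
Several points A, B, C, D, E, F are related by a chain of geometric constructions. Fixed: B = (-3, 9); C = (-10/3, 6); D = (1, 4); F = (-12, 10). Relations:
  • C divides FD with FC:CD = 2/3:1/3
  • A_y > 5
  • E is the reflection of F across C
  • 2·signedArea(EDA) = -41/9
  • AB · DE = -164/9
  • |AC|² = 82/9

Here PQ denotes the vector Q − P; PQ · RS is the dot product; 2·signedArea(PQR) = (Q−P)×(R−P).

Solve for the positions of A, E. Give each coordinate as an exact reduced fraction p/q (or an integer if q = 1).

A = (-1/3, 17/3)
E = (16/3, 2)

1. E_x = 16/3  [E is the reflection of F across C]
2. E_y = 2  [E is the reflection of F across C]
   → E = (16/3, 2)
3. A_x = -1/3  [AB · DE = -164/9 ∩ 2·signedArea(EDA) = -41/9]
4. A_y = 17/3  [AB · DE = -164/9 ∩ 2·signedArea(EDA) = -41/9]
   → A = (-1/3, 17/3)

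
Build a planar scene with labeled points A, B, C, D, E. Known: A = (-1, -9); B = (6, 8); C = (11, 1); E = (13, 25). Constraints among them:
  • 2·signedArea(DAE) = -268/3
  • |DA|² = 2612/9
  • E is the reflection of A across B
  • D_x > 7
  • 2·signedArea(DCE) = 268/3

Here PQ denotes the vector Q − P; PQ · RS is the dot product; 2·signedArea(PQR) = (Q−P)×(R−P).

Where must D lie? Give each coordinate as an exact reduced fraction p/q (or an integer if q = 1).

1. D_x = 23/3  [2·signedArea(DCE) = 268/3 ∩ 2·signedArea(DAE) = -268/3]
2. D_y = 17/3  [2·signedArea(DCE) = 268/3 ∩ 2·signedArea(DAE) = -268/3]
   → D = (23/3, 17/3)

D = (23/3, 17/3)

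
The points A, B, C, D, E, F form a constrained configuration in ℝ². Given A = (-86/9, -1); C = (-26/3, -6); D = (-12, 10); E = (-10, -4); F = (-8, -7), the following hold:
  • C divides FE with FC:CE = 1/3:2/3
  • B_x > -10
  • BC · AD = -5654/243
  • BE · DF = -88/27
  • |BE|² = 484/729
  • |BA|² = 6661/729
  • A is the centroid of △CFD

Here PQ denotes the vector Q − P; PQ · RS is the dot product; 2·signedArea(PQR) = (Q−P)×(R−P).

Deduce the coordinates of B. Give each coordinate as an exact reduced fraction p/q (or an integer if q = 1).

B = (-248/27, -4)

1. B_x = -248/27  [BE · DF = -88/27 ∩ BC · AD = -5654/243]
2. B_y = -4  [BE · DF = -88/27 ∩ BC · AD = -5654/243]
   → B = (-248/27, -4)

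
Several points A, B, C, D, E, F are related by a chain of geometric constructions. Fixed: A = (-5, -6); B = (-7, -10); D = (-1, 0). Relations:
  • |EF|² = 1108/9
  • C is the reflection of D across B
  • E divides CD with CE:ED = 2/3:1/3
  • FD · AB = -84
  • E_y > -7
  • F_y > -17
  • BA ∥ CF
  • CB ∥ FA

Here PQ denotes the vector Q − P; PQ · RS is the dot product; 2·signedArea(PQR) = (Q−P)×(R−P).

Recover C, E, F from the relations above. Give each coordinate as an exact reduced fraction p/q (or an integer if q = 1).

1. C_x = -13  [C is the reflection of D across B]
2. C_y = -20  [C is the reflection of D across B]
   → C = (-13, -20)
3. E_x = -5  [E divides CD with CE:ED = 2/3:1/3]
4. E_y = -20/3  [E divides CD with CE:ED = 2/3:1/3]
   → E = (-5, -20/3)
5. F_x = -11  [CB ∥ FA ∩ BA ∥ CF]
6. F_y = -16  [CB ∥ FA ∩ BA ∥ CF]
   → F = (-11, -16)

C = (-13, -20)
E = (-5, -20/3)
F = (-11, -16)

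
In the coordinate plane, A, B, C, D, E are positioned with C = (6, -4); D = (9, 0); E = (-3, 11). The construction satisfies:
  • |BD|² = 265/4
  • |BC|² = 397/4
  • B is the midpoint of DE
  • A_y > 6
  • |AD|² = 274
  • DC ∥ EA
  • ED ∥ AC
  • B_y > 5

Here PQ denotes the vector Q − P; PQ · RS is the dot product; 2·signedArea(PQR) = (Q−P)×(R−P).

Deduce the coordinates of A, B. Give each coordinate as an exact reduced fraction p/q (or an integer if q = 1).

1. A_x = -6  [ED ∥ AC ∩ DC ∥ EA]
2. A_y = 7  [ED ∥ AC ∩ DC ∥ EA]
   → A = (-6, 7)
3. B_x = 3  [B is the midpoint of DE]
4. B_y = 11/2  [B is the midpoint of DE]
   → B = (3, 11/2)

A = (-6, 7)
B = (3, 11/2)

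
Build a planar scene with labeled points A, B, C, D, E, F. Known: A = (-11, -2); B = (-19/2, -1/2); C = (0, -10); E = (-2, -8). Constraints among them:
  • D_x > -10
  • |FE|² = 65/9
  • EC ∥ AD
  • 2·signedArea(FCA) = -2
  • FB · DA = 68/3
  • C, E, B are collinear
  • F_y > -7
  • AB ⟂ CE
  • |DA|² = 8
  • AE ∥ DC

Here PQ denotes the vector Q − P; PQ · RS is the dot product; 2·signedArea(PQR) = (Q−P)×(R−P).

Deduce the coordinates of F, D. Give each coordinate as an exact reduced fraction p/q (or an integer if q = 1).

D = (-9, -4)
F = (-13/3, -20/3)

1. F_x = -13/3  [line -8·x + -11·y + -108 = 0 ∩ |FE|² = 65/9]
2. F_y = -20/3  [line -8·x + -11·y + -108 = 0 ∩ |FE|² = 65/9]
   → F = (-13/3, -20/3)
3. D_x = -9  [AE ∥ DC ∩ EC ∥ AD]
4. D_y = -4  [AE ∥ DC ∩ EC ∥ AD]
   → D = (-9, -4)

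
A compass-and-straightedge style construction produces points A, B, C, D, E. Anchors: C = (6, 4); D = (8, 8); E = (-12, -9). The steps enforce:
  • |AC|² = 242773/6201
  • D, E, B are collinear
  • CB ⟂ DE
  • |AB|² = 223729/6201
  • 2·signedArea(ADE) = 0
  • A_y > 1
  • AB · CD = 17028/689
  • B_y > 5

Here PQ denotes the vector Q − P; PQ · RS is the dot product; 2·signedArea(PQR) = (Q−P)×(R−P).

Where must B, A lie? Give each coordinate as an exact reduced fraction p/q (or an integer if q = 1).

A = (596/2067, 2987/2067)
B = (3352/689, 3676/689)

1. B_x = 3352/689  [D, E, B are collinear ∩ CB ⟂ DE]
2. B_y = 3676/689  [D, E, B are collinear ∩ CB ⟂ DE]
   → B = (3352/689, 3676/689)
3. A_x = 596/2067  [2·signedArea(ADE) = 0 ∩ AB · CD = 17028/689]
4. A_y = 2987/2067  [2·signedArea(ADE) = 0 ∩ AB · CD = 17028/689]
   → A = (596/2067, 2987/2067)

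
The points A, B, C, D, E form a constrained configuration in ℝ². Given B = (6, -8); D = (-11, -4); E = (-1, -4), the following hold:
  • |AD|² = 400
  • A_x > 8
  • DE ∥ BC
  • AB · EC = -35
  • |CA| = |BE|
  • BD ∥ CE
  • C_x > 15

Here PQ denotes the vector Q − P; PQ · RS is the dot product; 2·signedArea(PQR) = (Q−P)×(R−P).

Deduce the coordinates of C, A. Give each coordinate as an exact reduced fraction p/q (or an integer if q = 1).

1. C_x = 16  [BD ∥ CE ∩ DE ∥ BC]
2. C_y = -8  [BD ∥ CE ∩ DE ∥ BC]
   → C = (16, -8)
3. A_x = 9  [line -17·x + 4·y + 169 = 0 ∩ |AD|² = 400]
4. A_y = -4  [line -17·x + 4·y + 169 = 0 ∩ |AD|² = 400]
   → A = (9, -4)

A = (9, -4)
C = (16, -8)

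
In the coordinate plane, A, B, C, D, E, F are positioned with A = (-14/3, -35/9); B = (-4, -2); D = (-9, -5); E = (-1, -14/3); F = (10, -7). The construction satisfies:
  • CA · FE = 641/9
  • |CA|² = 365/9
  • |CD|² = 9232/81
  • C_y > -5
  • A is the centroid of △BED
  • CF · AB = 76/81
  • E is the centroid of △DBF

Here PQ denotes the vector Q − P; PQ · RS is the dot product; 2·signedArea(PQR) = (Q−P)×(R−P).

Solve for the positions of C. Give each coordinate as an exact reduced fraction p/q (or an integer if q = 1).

1. C_x = 5/3  [CA · FE = 641/9 ∩ CF · AB = 76/81]
2. C_y = -41/9  [CA · FE = 641/9 ∩ CF · AB = 76/81]
   → C = (5/3, -41/9)

C = (5/3, -41/9)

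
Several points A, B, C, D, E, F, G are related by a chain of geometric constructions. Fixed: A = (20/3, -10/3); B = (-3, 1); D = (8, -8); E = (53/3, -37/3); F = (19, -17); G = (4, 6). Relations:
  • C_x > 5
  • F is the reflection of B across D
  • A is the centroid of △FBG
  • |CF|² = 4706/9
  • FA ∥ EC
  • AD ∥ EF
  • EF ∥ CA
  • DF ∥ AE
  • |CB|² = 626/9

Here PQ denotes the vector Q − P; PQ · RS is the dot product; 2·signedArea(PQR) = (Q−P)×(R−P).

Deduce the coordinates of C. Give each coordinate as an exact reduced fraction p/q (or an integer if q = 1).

C = (16/3, 4/3)

1. C_x = 16/3  [EF ∥ CA ∩ FA ∥ EC]
2. C_y = 4/3  [EF ∥ CA ∩ FA ∥ EC]
   → C = (16/3, 4/3)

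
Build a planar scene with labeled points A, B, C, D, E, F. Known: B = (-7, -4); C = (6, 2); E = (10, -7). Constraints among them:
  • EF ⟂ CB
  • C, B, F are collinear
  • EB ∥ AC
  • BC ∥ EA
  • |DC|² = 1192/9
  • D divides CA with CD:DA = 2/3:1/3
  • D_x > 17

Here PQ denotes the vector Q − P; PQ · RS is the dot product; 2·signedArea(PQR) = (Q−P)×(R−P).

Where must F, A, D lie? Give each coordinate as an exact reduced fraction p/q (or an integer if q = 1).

A = (23, -1)
D = (52/3, 0)
F = (1204/205, 398/205)

1. F_x = 1204/205  [C, B, F are collinear ∩ EF ⟂ CB]
2. F_y = 398/205  [C, B, F are collinear ∩ EF ⟂ CB]
   → F = (1204/205, 398/205)
3. A_x = 23  [EB ∥ AC ∩ BC ∥ EA]
4. A_y = -1  [EB ∥ AC ∩ BC ∥ EA]
   → A = (23, -1)
5. D_x = 52/3  [D divides CA with CD:DA = 2/3:1/3]
6. D_y = 0  [D divides CA with CD:DA = 2/3:1/3]
   → D = (52/3, 0)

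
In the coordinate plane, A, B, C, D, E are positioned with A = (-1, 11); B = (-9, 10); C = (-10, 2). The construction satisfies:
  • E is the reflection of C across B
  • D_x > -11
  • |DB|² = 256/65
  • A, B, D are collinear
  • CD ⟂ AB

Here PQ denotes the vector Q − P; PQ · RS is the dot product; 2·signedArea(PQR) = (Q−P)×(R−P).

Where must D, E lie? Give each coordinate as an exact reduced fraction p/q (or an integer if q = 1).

1. D_x = -713/65  [A, B, D are collinear ∩ CD ⟂ AB]
2. D_y = 634/65  [A, B, D are collinear ∩ CD ⟂ AB]
   → D = (-713/65, 634/65)
3. E_x = -8  [E is the reflection of C across B]
4. E_y = 18  [E is the reflection of C across B]
   → E = (-8, 18)

D = (-713/65, 634/65)
E = (-8, 18)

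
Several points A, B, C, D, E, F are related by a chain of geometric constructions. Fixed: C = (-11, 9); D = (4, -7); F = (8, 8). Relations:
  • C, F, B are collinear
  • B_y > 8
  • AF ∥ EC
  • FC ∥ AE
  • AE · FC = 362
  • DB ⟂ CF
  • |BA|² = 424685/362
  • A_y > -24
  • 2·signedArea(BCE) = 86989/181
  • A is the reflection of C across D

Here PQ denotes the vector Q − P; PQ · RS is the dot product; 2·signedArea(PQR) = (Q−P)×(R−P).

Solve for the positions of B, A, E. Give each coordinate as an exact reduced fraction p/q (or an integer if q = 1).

A = (19, -23)
B = (1737/362, 2957/362)
E = (0, -22)

1. B_x = 1737/362  [C, F, B are collinear ∩ DB ⟂ CF]
2. B_y = 2957/362  [C, F, B are collinear ∩ DB ⟂ CF]
   → B = (1737/362, 2957/362)
3. A_x = 19  [A is the reflection of C across D]
4. A_y = -23  [A is the reflection of C across D]
   → A = (19, -23)
5. E_x = 0  [AF ∥ EC ∩ FC ∥ AE]
6. E_y = -22  [AF ∥ EC ∩ FC ∥ AE]
   → E = (0, -22)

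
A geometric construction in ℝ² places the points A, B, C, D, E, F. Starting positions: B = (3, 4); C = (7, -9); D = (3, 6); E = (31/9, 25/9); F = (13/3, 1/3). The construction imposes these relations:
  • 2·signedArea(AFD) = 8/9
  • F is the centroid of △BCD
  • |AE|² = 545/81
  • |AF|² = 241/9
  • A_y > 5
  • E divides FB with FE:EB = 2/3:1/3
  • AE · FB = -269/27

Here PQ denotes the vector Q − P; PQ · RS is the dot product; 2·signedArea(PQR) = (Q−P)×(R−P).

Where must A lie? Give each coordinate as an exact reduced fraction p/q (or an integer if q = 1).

1. A_x = 3  [2·signedArea(AFD) = 8/9 ∩ AE · FB = -269/27]
2. A_y = 16/3  [2·signedArea(AFD) = 8/9 ∩ AE · FB = -269/27]
   → A = (3, 16/3)

A = (3, 16/3)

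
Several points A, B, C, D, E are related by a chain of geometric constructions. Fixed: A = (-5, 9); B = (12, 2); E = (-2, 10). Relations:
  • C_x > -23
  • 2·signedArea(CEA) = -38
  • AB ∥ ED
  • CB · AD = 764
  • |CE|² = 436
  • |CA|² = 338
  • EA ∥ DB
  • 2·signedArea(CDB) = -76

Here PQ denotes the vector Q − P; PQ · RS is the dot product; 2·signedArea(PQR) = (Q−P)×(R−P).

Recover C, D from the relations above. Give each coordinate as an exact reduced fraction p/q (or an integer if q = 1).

C = (-22, 16)
D = (15, 3)

1. D_x = 15  [EA ∥ DB ∩ AB ∥ ED]
2. D_y = 3  [EA ∥ DB ∩ AB ∥ ED]
   → D = (15, 3)
3. C_x = -22  [2·signedArea(CDB) = -76 ∩ CB · AD = 764]
4. C_y = 16  [2·signedArea(CDB) = -76 ∩ CB · AD = 764]
   → C = (-22, 16)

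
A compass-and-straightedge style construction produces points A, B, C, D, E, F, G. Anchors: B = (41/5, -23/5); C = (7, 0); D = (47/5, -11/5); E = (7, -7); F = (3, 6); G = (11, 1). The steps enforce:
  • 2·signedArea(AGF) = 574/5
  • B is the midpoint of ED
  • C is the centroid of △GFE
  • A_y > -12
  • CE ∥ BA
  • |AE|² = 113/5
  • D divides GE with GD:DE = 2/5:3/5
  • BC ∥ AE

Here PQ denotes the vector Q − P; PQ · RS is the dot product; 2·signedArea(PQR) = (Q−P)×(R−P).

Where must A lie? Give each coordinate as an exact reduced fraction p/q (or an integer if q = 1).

A = (41/5, -58/5)

1. A_x = 41/5  [BC ∥ AE ∩ CE ∥ BA]
2. A_y = -58/5  [BC ∥ AE ∩ CE ∥ BA]
   → A = (41/5, -58/5)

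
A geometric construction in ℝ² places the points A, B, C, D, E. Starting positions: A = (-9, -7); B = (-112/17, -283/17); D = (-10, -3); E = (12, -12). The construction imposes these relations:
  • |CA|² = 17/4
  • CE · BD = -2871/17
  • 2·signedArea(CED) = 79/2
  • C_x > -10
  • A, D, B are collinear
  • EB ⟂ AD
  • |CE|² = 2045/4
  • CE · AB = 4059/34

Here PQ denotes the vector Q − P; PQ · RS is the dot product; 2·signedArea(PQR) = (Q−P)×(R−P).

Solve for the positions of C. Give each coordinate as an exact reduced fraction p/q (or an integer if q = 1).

C = (-19/2, -5)

1. C_x = -19/2  [CE · AB = 4059/34 ∩ 2·signedArea(CED) = 79/2]
2. C_y = -5  [CE · AB = 4059/34 ∩ 2·signedArea(CED) = 79/2]
   → C = (-19/2, -5)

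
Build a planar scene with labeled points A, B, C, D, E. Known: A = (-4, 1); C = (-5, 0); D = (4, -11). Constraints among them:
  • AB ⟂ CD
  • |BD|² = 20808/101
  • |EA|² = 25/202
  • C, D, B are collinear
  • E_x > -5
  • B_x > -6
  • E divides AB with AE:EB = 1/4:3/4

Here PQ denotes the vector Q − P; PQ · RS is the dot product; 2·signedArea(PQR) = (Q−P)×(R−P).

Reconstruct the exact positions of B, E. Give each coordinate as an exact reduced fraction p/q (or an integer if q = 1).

1. B_x = -514/101  [C, D, B are collinear ∩ AB ⟂ CD]
2. B_y = 11/101  [C, D, B are collinear ∩ AB ⟂ CD]
   → B = (-514/101, 11/101)
3. E_x = -863/202  [E divides AB with AE:EB = 1/4:3/4]
4. E_y = 157/202  [E divides AB with AE:EB = 1/4:3/4]
   → E = (-863/202, 157/202)

B = (-514/101, 11/101)
E = (-863/202, 157/202)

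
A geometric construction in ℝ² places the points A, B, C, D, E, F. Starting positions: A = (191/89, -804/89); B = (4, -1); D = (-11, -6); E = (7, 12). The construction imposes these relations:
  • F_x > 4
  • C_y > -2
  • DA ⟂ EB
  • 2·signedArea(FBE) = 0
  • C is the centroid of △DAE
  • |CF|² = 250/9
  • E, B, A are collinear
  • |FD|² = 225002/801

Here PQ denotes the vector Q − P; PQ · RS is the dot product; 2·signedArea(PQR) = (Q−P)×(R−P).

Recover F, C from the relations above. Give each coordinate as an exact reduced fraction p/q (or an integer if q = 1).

C = (-55/89, -90/89)
F = (390/89, 175/267)

1. F_x = 390/89  [line -13·x + 3·y + 55 = 0 ∩ |FD|² = 225002/801]
2. F_y = 175/267  [line -13·x + 3·y + 55 = 0 ∩ |FD|² = 225002/801]
   → F = (390/89, 175/267)
3. C_x = -55/89  [C is the centroid of △DAE]
4. C_y = -90/89  [C is the centroid of △DAE]
   → C = (-55/89, -90/89)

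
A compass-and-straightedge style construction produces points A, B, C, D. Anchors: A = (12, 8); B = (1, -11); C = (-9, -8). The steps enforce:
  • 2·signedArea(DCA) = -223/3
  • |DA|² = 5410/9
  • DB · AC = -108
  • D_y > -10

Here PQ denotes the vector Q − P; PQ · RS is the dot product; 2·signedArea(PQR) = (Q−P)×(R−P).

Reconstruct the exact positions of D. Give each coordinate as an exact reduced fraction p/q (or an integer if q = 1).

1. D_x = -17/3  [DB · AC = -108 ∩ 2·signedArea(DCA) = -223/3]
2. D_y = -9  [DB · AC = -108 ∩ 2·signedArea(DCA) = -223/3]
   → D = (-17/3, -9)

D = (-17/3, -9)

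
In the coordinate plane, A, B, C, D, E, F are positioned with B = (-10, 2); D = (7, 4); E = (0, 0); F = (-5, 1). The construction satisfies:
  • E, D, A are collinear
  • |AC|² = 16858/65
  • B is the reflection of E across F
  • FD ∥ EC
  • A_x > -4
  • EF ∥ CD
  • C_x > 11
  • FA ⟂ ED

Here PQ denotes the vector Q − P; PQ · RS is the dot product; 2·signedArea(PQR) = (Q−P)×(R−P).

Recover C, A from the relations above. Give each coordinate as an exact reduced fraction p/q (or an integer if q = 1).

A = (-217/65, -124/65)
C = (12, 3)

1. C_x = 12  [EF ∥ CD ∩ FD ∥ EC]
2. C_y = 3  [EF ∥ CD ∩ FD ∥ EC]
   → C = (12, 3)
3. A_x = -217/65  [E, D, A are collinear ∩ FA ⟂ ED]
4. A_y = -124/65  [E, D, A are collinear ∩ FA ⟂ ED]
   → A = (-217/65, -124/65)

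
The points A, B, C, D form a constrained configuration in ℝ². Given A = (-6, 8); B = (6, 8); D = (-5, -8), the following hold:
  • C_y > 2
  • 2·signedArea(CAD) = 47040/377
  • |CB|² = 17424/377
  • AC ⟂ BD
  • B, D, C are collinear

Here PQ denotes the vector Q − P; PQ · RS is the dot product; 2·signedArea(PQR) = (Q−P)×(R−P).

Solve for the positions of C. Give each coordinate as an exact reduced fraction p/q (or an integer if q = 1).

C = (810/377, 904/377)

1. C_x = 810/377  [B, D, C are collinear ∩ AC ⟂ BD]
2. C_y = 904/377  [B, D, C are collinear ∩ AC ⟂ BD]
   → C = (810/377, 904/377)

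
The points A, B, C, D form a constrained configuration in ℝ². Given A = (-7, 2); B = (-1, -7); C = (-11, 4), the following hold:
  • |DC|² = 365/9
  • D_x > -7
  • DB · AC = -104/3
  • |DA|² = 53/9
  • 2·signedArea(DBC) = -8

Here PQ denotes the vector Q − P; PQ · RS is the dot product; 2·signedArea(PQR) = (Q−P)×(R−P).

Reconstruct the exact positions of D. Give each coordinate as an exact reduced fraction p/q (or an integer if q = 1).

D = (-19/3, -1/3)

1. D_x = -19/3  [2·signedArea(DBC) = -8 ∩ DB · AC = -104/3]
2. D_y = -1/3  [2·signedArea(DBC) = -8 ∩ DB · AC = -104/3]
   → D = (-19/3, -1/3)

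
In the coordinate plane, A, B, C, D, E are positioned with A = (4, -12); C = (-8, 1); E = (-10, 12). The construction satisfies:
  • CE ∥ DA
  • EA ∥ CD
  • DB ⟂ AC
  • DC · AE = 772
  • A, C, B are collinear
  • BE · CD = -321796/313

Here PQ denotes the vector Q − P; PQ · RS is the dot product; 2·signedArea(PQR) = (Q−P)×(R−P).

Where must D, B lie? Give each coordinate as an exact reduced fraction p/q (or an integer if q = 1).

1. D_x = 6  [CE ∥ DA ∩ EA ∥ CD]
2. D_y = -23  [CE ∥ DA ∩ EA ∥ CD]
   → D = (6, -23)
3. B_x = 3256/313  [A, C, B are collinear ∩ DB ⟂ AC]
4. B_y = -5927/313  [A, C, B are collinear ∩ DB ⟂ AC]
   → B = (3256/313, -5927/313)

B = (3256/313, -5927/313)
D = (6, -23)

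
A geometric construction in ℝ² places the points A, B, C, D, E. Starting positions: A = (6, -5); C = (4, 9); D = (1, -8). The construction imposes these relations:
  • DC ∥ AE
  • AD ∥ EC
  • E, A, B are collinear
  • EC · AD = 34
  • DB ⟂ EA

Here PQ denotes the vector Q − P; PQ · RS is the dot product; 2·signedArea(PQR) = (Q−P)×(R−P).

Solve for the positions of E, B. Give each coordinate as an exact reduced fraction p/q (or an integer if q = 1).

B = (795/149, -1306/149)
E = (9, 12)

1. E_x = 9  [AD ∥ EC ∩ DC ∥ AE]
2. E_y = 12  [AD ∥ EC ∩ DC ∥ AE]
   → E = (9, 12)
3. B_x = 795/149  [E, A, B are collinear ∩ DB ⟂ EA]
4. B_y = -1306/149  [E, A, B are collinear ∩ DB ⟂ EA]
   → B = (795/149, -1306/149)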